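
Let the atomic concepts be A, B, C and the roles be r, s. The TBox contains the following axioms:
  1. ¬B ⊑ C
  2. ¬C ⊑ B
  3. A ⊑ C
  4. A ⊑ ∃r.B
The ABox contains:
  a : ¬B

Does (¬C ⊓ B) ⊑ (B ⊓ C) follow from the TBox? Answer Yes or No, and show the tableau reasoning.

1. (¬C ⊓ B) ⊑ (B ⊓ C)  ⇔  ((¬C ⊓ B) ⊓ (¬B ⊔ ¬C)) unsat w.r.t. T
   open: L(x₀) ⊇ {B, ¬A, ¬C}
2. Hence (¬C ⊓ B) ⊑ (B ⊓ C): not entailed.

No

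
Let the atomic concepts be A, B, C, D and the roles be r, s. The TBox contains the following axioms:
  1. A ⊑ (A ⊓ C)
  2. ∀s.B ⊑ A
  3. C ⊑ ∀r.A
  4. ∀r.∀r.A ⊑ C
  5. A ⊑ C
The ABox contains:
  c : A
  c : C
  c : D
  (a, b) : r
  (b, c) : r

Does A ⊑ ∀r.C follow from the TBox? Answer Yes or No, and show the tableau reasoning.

Yes

1. A ⊑ ∀r.C  ⇔  (A ⊓ ∃r.¬C) unsat w.r.t. T
   all branches close; clash {C, ¬C} at an ∃-successor
2. Hence A ⊑ ∀r.C: entailed.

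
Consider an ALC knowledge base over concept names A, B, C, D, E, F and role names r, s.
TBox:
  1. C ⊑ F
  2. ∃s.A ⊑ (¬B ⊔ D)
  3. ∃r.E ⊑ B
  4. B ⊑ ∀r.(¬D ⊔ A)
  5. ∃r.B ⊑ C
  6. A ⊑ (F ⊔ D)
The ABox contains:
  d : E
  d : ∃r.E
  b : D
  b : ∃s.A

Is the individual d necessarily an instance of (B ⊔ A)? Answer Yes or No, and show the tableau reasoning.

1. d : (B ⊔ A)?  L(d) = {E, ∃r.E} ∪ {(¬B ⊓ ¬A)}
   clash {B, ¬B} at d — d ∈ (B ⊔ A)
2. Hence d : (B ⊔ A): entailed.

Yes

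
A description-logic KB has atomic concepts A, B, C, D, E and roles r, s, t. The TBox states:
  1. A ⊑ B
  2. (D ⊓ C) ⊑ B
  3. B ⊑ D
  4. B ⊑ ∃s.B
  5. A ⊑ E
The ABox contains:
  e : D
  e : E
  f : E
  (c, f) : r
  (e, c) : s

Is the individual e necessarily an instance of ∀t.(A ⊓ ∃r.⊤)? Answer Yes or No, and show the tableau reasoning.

1. e : ∀t.(A ⊓ ∃r.⊤)?  L(e) = {D, E} ∪ {∃t.(¬A ⊔ ∀r.⊥)}
   open: L(e) ⊇ {D, E, ¬A, ¬B, ¬C, …} (+ ∃-successors) — e ∉ ∀t.(A ⊓ ∃r.⊤) possible
2. Hence e : ∀t.(A ⊓ ∃r.⊤): not entailed.

No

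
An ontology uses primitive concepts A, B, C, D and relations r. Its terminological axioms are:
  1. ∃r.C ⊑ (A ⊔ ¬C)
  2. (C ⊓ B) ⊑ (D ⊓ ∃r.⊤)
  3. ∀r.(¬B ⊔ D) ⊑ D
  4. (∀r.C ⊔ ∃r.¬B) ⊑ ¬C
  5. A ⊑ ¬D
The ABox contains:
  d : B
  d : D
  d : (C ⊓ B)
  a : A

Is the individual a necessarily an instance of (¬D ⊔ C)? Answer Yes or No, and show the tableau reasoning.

Yes

1. a : (¬D ⊔ C)?  L(a) = {A} ∪ {(D ⊓ ¬C)}
   clash {D, ¬D} at a — a ∈ (¬D ⊔ C)
2. Hence a : (¬D ⊔ C): entailed.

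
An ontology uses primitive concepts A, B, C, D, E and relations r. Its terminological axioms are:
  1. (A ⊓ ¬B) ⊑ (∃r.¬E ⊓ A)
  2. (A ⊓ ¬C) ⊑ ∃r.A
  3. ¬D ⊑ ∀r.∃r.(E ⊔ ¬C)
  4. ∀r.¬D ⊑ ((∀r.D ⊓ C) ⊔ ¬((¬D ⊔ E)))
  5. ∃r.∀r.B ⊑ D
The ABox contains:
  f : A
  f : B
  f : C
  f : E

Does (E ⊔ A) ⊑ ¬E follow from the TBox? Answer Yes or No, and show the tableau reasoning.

No

1. (E ⊔ A) ⊑ ¬E  ⇔  ((E ⊔ A) ⊓ E) unsat w.r.t. T
   open: L(x₀) ⊇ {D, E, ¬A, ∀r.∃r.¬B, ∃r.D} (+ ∃-successors)
2. Hence (E ⊔ A) ⊑ ¬E: not entailed.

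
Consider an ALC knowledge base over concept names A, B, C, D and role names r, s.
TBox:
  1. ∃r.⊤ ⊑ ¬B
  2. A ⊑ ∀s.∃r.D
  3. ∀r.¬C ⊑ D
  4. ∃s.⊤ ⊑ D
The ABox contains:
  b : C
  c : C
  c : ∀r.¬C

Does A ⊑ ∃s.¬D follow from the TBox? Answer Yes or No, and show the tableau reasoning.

1. A ⊑ ∃s.¬D  ⇔  (A ⊓ ∀s.D) unsat w.r.t. T
   apply at x₀: A⊑∀s.∃r.D
   open: L(x₀) ⊇ {A, D, ∀r.⊥, ∀s.D, ∀s.∃r.D, …}
2. Hence A ⊑ ∃s.¬D: not entailed.

No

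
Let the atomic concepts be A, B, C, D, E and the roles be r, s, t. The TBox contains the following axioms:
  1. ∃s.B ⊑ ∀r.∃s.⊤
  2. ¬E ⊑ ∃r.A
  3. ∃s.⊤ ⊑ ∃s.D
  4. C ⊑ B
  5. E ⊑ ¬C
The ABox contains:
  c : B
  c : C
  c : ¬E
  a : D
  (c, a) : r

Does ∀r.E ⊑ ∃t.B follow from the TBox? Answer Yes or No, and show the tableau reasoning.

No

1. ∀r.E ⊑ ∃t.B  ⇔  (∀r.E ⊓ ∀t.¬B) unsat w.r.t. T
   open: L(x₀) ⊇ {E, ¬C, ∀r.E, ∀s.¬B, ∀s.⊥, …}
2. Hence ∀r.E ⊑ ∃t.B: not entailed.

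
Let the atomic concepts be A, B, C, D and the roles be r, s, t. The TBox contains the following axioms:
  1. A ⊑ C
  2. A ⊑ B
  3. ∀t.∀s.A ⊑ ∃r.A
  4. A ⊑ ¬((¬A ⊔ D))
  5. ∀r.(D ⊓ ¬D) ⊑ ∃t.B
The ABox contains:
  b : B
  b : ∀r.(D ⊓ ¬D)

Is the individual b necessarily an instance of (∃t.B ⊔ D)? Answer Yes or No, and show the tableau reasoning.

1. b : (∃t.B ⊔ D)?  L(b) = {B, ∀r.(D ⊓ ¬D)} ∪ {(∀t.¬B ⊓ ¬D)}
   clash {B, ¬B} at an ∃-successor — b ∈ (∃t.B ⊔ D)
2. Hence b : (∃t.B ⊔ D): entailed.

Yes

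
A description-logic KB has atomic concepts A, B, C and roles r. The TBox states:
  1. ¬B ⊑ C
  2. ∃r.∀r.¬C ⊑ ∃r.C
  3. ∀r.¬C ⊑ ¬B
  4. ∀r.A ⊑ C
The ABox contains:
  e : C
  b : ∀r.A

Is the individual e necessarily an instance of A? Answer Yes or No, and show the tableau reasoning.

1. e : A?  L(e) = {C} ∪ {¬A}
   open: L(e) ⊇ {C, ¬A, ∃r.C} (+ ∃-successors) — e ∉ A possible
2. Hence e : A: not entailed.

No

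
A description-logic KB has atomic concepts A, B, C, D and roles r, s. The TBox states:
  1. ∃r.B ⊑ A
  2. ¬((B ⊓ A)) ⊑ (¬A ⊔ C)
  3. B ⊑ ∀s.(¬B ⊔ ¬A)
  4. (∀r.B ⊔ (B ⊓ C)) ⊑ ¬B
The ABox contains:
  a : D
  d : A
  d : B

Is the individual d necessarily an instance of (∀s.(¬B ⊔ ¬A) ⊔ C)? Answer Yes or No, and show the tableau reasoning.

1. d : (∀s.(¬B ⊔ ¬A) ⊔ C)?  L(d) = {A, B} ∪ {(∃s.(B ⊓ A) ⊓ ¬C)}
   clash {C, ¬C} at d — d ∈ (∀s.(¬B ⊔ ¬A) ⊔ C)
2. Hence d : (∀s.(¬B ⊔ ¬A) ⊔ C): entailed.

Yes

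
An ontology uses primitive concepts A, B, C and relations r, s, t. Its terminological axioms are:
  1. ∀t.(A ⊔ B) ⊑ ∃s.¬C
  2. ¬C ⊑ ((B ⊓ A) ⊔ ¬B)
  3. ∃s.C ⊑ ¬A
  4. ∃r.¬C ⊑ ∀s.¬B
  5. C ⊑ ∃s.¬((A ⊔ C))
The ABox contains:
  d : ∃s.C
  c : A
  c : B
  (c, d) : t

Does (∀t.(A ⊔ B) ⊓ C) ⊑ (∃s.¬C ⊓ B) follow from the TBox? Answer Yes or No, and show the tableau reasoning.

1. (∀t.(A ⊔ B) ⊓ C) ⊑ (∃s.¬C ⊓ B)  ⇔  ((∀t.(A ⊔ B) ⊓ C) ⊓ (∀s.C ⊔ ¬B)) unsat w.r.t. T
   apply at x₀: ∀t.(A ⊔ B)⊑∃s.¬C; C⊑∃s.¬((A ⊔ C))
   open: L(x₀) ⊇ {C, ¬B, ∀r.C, ∀s.¬C, ∀t.(A ⊔ B), …} (+ ∃-successors)
2. Hence (∀t.(A ⊔ B) ⊓ C) ⊑ (∃s.¬C ⊓ B): not entailed.

No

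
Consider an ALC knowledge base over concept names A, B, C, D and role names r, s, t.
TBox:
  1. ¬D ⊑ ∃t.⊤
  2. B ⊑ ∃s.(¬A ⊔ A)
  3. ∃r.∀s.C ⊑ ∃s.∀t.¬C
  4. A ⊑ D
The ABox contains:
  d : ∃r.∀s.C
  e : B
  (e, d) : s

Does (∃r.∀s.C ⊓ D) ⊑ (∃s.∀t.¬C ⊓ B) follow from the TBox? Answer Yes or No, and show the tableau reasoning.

No

1. (∃r.∀s.C ⊓ D) ⊑ (∃s.∀t.¬C ⊓ B)  ⇔  ((∃r.∀s.C ⊓ D) ⊓ (∀s.∃t.C ⊔ ¬B)) unsat w.r.t. T
   apply at x₀: ∃r.∀s.C⊑∃s.∀t.¬C
   open: L(x₀) ⊇ {D, ¬B, ∃r.∀s.C, ∃s.∀t.¬C} (+ ∃-successors)
2. Hence (∃r.∀s.C ⊓ D) ⊑ (∃s.∀t.¬C ⊓ B): not entailed.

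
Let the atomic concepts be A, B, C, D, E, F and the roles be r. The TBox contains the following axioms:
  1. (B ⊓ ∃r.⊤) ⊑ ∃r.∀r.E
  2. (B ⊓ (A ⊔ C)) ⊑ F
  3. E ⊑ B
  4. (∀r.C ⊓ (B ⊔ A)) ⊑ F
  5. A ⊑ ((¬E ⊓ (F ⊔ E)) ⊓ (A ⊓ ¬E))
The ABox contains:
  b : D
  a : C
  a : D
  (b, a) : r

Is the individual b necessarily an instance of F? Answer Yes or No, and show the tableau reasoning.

No

1. b : F?  L(b) = {D} ∪ {¬F}
   open: L(b) ⊇ {D, ¬A, ¬B, ¬E, ¬F, …} (+ ∃-successors) — b ∉ F possible
2. Hence b : F: not entailed.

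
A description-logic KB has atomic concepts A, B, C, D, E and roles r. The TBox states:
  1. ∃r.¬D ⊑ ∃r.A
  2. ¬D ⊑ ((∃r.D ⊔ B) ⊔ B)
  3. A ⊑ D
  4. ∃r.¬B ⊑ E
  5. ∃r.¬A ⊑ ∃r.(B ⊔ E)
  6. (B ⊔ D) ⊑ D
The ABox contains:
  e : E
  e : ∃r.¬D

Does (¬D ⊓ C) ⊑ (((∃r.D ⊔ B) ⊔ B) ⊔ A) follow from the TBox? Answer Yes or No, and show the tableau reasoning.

1. (¬D ⊓ C) ⊑ (((∃r.D ⊔ B) ⊔ B) ⊔ A)  ⇔  ((¬D ⊓ C) ⊓ (((∀r.¬D ⊓ ¬B) ⊓ ¬B) ⊓ ¬A)) unsat w.r.t. T
   all branches close; clash {D, ¬D} at x₀
2. Hence (¬D ⊓ C) ⊑ (((∃r.D ⊔ B) ⊔ B) ⊔ A): entailed.

Yes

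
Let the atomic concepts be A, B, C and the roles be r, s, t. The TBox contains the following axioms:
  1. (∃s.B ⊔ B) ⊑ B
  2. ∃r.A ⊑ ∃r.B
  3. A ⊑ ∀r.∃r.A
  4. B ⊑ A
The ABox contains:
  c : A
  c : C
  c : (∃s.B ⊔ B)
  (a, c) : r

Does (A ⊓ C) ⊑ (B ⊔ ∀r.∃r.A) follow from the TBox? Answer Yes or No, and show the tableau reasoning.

Yes

1. (A ⊓ C) ⊑ (B ⊔ ∀r.∃r.A)  ⇔  ((A ⊓ C) ⊓ (¬B ⊓ ∃r.∀r.¬A)) unsat w.r.t. T
   all branches close; clash {B, ¬B} at x₀
2. Hence (A ⊓ C) ⊑ (B ⊔ ∀r.∃r.A): entailed.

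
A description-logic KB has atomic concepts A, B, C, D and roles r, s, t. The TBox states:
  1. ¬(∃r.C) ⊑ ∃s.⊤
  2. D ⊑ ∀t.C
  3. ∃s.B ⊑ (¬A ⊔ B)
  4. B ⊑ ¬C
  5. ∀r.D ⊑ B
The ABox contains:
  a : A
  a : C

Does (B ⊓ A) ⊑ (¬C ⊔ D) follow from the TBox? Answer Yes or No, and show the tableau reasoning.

Yes

1. (B ⊓ A) ⊑ (¬C ⊔ D)  ⇔  ((B ⊓ A) ⊓ (C ⊓ ¬D)) unsat w.r.t. T
   all branches close; clash {C, ¬C} at x₀
2. Hence (B ⊓ A) ⊑ (¬C ⊔ D): entailed.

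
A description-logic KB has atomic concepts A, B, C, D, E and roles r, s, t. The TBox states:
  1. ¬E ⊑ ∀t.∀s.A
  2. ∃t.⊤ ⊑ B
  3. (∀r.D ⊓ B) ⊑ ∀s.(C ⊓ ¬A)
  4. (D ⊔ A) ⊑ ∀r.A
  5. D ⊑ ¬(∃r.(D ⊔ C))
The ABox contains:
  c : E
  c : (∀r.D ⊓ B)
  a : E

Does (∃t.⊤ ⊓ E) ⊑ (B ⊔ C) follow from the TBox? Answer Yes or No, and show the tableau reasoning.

Yes

1. (∃t.⊤ ⊓ E) ⊑ (B ⊔ C)  ⇔  ((∃t.⊤ ⊓ E) ⊓ (¬B ⊓ ¬C)) unsat w.r.t. T
   all branches close; clash {B, ¬B} at x₀
2. Hence (∃t.⊤ ⊓ E) ⊑ (B ⊔ C): entailed.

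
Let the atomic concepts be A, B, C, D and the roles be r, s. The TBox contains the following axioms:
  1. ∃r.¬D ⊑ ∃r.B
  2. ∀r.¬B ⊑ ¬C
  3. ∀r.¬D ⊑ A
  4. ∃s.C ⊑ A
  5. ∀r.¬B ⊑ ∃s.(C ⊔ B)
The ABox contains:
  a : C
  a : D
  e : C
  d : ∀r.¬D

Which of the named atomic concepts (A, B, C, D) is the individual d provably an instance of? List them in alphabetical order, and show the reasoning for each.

{A}

1. d : A?  L(d) = {∀r.¬D} ∪ {¬A}
   clash {A, ¬A} at d — d ∈ A
2. d : B?  L(d) = {∀r.¬D} ∪ {¬B}
   apply at d: ∀r.¬D⊑A
   open: L(d) ⊇ {A, ¬B, ¬C, ∀r.D, ∀r.¬D, …} (+ ∃-successors) — d ∉ B possible
3. d : C?  L(d) = {∀r.¬D} ∪ {¬C}
   apply at d: ∀r.¬D⊑A
   open: L(d) ⊇ {A, ¬C, ∀r.D, ∀r.¬D, ∃s.(C ⊔ B)} (+ ∃-successors) — d ∉ C possible
4. d : D?  L(d) = {∀r.¬D} ∪ {¬D}
   apply at d: ∀r.¬D⊑A
   open: L(d) ⊇ {A, ¬C, ¬D, ∀r.D, ∀r.¬D, …} (+ ∃-successors) — d ∉ D possible
5. Entailed for d: {A}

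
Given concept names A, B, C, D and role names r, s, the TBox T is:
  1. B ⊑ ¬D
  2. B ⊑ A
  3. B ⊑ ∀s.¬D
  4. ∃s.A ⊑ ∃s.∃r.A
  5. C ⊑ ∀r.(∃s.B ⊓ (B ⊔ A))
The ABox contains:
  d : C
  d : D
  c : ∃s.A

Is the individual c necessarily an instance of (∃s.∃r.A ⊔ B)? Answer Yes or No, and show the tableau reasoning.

1. c : (∃s.∃r.A ⊔ B)?  L(c) = {∃s.A} ∪ {(∀s.∀r.¬A ⊓ ¬B)}
   clash {A, ¬A} at an ∃-successor — c ∈ (∃s.∃r.A ⊔ B)
2. Hence c : (∃s.∃r.A ⊔ B): entailed.

Yes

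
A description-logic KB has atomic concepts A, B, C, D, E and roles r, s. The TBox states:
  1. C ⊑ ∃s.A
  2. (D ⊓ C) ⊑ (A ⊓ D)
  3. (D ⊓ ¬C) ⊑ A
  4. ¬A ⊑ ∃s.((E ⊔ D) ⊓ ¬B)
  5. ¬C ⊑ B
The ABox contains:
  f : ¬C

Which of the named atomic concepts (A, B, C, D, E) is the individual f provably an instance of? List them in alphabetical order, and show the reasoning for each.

{B}

1. f : A?  L(f) = {¬C} ∪ {¬A}
   apply at f: ¬A⊑∃s.((E ⊔ D) ⊓ ¬B); ¬C⊑B
   open: L(f) ⊇ {B, ¬A, ¬C, ¬D, ∃s.((E ⊔ D) ⊓ ¬B)} (+ ∃-successors) — f ∉ A possible
2. f : B?  L(f) = {¬C} ∪ {¬B}
   clash {B, ¬B} at f — f ∈ B
3. f : C?  L(f) = {¬C} ∪ {¬C}
   apply at f: ¬C⊑B
   open: L(f) ⊇ {A, B, ¬C, ¬D} — f ∉ C possible
4. f : D?  L(f) = {¬C} ∪ {¬D}
   apply at f: ¬C⊑B
   open: L(f) ⊇ {A, B, ¬C, ¬D} — f ∉ D possible
5. f : E?  L(f) = {¬C} ∪ {¬E}
   apply at f: ¬C⊑B
   open: L(f) ⊇ {A, B, ¬C, ¬D, ¬E} — f ∉ E possible
6. Entailed for f: {B}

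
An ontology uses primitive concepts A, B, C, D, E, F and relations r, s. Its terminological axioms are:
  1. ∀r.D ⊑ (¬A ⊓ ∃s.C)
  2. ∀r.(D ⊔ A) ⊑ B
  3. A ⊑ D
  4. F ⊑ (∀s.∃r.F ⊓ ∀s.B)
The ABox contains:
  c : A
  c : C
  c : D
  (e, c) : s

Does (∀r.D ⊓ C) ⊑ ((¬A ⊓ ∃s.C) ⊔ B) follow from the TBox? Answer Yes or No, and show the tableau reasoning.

1. (∀r.D ⊓ C) ⊑ ((¬A ⊓ ∃s.C) ⊔ B)  ⇔  ((∀r.D ⊓ C) ⊓ ((A ⊔ ∀s.¬C) ⊓ ¬B)) unsat w.r.t. T
   all branches close; clash {B, ¬B} at x₀
2. Hence (∀r.D ⊓ C) ⊑ ((¬A ⊓ ∃s.C) ⊔ B): entailed.

Yes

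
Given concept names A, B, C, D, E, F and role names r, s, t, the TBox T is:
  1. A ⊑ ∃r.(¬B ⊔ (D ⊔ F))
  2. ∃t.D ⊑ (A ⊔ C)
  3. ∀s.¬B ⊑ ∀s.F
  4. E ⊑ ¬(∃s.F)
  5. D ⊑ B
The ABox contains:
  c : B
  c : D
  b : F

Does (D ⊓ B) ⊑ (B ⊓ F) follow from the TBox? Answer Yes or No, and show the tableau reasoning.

No

1. (D ⊓ B) ⊑ (B ⊓ F)  ⇔  ((D ⊓ B) ⊓ (¬B ⊔ ¬F)) unsat w.r.t. T
   open: L(x₀) ⊇ {B, D, ¬A, ¬E, ¬F, …} (+ ∃-successors)
2. Hence (D ⊓ B) ⊑ (B ⊓ F): not entailed.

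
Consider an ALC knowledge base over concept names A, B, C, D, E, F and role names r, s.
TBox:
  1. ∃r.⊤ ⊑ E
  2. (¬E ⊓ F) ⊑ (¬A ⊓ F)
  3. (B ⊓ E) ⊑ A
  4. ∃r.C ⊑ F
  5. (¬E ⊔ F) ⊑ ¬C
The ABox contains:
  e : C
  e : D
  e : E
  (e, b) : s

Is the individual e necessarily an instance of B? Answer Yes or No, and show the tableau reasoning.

No

1. e : B?  L(e) = {C, D, E} ∪ {¬B}
   open: L(e) ⊇ {C, D, E, ¬B, ¬F, …} — e ∉ B possible
2. Hence e : B: not entailed.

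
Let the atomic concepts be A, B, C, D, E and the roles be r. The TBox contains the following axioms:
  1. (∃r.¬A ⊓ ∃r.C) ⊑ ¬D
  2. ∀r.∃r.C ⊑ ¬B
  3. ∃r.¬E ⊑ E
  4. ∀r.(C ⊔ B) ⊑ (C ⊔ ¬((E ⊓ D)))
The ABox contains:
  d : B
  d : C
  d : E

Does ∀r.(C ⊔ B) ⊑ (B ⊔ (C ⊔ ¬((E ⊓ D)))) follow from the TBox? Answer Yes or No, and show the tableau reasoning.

Yes

1. ∀r.(C ⊔ B) ⊑ (B ⊔ (C ⊔ ¬((E ⊓ D))))  ⇔  (∀r.(C ⊔ B) ⊓ (¬B ⊓ (¬C ⊓ (E ⊓ D)))) unsat w.r.t. T
   all branches close; clash {D, ¬D} at x₀
2. Hence ∀r.(C ⊔ B) ⊑ (B ⊔ (C ⊔ ¬((E ⊓ D)))): entailed.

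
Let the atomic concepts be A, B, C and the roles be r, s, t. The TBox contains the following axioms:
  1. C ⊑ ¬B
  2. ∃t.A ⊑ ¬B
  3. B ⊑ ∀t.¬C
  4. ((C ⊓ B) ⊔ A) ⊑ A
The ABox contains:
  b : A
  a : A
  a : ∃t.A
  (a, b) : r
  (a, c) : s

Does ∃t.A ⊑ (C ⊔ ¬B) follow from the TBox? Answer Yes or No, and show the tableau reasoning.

Yes

1. ∃t.A ⊑ (C ⊔ ¬B)  ⇔  (∃t.A ⊓ (¬C ⊓ B)) unsat w.r.t. T
   all branches close; clash {B, ¬B} at x₀
2. Hence ∃t.A ⊑ (C ⊔ ¬B): entailed.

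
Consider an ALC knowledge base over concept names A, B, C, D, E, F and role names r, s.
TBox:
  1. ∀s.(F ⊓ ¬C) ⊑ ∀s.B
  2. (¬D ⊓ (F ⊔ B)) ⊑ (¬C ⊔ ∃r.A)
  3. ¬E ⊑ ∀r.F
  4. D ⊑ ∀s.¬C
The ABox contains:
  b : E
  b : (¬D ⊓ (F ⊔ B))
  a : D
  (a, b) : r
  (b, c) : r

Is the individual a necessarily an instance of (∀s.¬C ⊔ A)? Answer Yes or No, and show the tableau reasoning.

Yes

1. a : (∀s.¬C ⊔ A)?  L(a) = {D} ∪ {(∃s.C ⊓ ¬A)}
   clash {C, ¬C} at an ∃-successor — a ∈ (∀s.¬C ⊔ A)
2. Hence a : (∀s.¬C ⊔ A): entailed.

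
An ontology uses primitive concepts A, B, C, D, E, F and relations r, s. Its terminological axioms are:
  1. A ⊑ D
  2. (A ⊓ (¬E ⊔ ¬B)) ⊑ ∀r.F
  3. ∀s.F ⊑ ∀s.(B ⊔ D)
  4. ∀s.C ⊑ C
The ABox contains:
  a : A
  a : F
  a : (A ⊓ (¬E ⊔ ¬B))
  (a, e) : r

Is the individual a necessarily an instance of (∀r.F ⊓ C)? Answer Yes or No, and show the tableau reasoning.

1. a : (∀r.F ⊓ C)?  L(a) = {A, F, (A ⊓ (¬E ⊔ ¬B))} ∪ {(∃r.¬F ⊔ ¬C)}
   apply at a: A⊑D; (A ⊓ (¬E ⊔ ¬B))⊑∀r.F
   open: L(a) ⊇ {A, D, F, ¬C, ¬E, …} (+ ∃-successors) — a ∉ (∀r.F ⊓ C) possible
2. Hence a : (∀r.F ⊓ C): not entailed.

No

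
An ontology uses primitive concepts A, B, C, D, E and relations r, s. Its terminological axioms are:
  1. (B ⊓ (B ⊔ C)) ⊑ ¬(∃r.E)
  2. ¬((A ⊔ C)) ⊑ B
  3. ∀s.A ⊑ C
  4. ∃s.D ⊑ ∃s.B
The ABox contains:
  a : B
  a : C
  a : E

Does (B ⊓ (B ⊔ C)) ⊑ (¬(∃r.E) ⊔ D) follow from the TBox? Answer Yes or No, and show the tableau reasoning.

1. (B ⊓ (B ⊔ C)) ⊑ (¬(∃r.E) ⊔ D)  ⇔  ((B ⊓ (B ⊔ C)) ⊓ (∃r.E ⊓ ¬D)) unsat w.r.t. T
   all branches close; clash {E, ¬E} at an ∃-successor
2. Hence (B ⊓ (B ⊔ C)) ⊑ (¬(∃r.E) ⊔ D): entailed.

Yes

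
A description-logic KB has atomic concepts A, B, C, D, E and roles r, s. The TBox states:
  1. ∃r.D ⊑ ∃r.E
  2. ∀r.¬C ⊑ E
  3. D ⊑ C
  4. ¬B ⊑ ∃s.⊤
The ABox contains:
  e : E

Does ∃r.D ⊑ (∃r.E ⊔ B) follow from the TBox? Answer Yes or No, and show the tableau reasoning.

Yes

1. ∃r.D ⊑ (∃r.E ⊔ B)  ⇔  (∃r.D ⊓ (∀r.¬E ⊓ ¬B)) unsat w.r.t. T
   all branches close; clash {E, ¬E} at an ∃-successor
2. Hence ∃r.D ⊑ (∃r.E ⊔ B): entailed.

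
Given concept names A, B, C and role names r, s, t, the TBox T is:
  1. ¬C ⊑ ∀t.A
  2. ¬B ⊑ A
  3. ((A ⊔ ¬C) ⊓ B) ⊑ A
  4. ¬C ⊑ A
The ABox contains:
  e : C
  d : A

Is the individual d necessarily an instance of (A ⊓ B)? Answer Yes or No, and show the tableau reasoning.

No

1. d : (A ⊓ B)?  L(d) = {A} ∪ {(¬A ⊔ ¬B)}
   open: L(d) ⊇ {A, C, ¬B} — d ∉ (A ⊓ B) possible
2. Hence d : (A ⊓ B): not entailed.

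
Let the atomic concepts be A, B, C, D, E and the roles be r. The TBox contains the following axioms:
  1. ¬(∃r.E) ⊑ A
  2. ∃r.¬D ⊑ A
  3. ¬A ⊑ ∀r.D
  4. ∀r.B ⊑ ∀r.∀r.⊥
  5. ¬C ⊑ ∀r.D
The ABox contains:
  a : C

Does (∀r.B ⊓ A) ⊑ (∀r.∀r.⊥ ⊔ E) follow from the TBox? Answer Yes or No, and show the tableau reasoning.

Yes

1. (∀r.B ⊓ A) ⊑ (∀r.∀r.⊥ ⊔ E)  ⇔  ((∀r.B ⊓ A) ⊓ (∃r.∃r.⊤ ⊓ ¬E)) unsat w.r.t. T
   all branches close; clash ⊥ at an ∃-successor
2. Hence (∀r.B ⊓ A) ⊑ (∀r.∀r.⊥ ⊔ E): entailed.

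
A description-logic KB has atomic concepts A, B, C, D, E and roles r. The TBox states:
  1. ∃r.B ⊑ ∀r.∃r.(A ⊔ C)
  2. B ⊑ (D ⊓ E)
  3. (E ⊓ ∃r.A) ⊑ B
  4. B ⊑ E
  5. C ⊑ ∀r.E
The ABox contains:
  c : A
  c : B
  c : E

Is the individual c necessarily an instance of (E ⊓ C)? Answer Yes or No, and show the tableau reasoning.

No

1. c : (E ⊓ C)?  L(c) = {A, B, E} ∪ {(¬E ⊔ ¬C)}
   apply at c: B⊑(D ⊓ E)
   open: L(c) ⊇ {A, B, D, E, ¬C, …} — c ∉ (E ⊓ C) possible
2. Hence c : (E ⊓ C): not entailed.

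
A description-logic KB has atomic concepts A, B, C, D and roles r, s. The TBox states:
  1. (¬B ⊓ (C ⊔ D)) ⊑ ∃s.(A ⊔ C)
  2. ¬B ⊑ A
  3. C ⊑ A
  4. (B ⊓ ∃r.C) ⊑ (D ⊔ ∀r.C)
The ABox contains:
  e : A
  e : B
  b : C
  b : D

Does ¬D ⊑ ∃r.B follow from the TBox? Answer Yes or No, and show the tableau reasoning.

1. ¬D ⊑ ∃r.B  ⇔  (¬D ⊓ ∀r.¬B) unsat w.r.t. T
   open: L(x₀) ⊇ {B, ¬C, ¬D, ∀r.¬B, ∀r.¬C}
2. Hence ¬D ⊑ ∃r.B: not entailed.

No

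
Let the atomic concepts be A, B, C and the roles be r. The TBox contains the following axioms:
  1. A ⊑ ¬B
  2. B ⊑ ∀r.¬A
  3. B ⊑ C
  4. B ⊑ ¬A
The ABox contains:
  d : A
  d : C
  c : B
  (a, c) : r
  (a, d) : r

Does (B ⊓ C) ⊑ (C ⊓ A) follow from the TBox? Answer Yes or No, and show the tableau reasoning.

1. (B ⊓ C) ⊑ (C ⊓ A)  ⇔  ((B ⊓ C) ⊓ (¬C ⊔ ¬A)) unsat w.r.t. T
   apply at x₀: B⊑∀r.¬A; B⊑¬A
   open: L(x₀) ⊇ {B, C, ¬A, ∀r.¬A}
2. Hence (B ⊓ C) ⊑ (C ⊓ A): not entailed.

No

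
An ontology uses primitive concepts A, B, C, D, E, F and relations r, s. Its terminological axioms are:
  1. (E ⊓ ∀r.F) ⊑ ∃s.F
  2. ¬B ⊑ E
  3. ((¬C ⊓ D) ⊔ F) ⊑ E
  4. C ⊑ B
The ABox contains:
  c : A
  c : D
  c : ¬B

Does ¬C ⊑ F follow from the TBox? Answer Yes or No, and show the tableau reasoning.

1. ¬C ⊑ F  ⇔  (¬C ⊓ ¬F) unsat w.r.t. T
   open: L(x₀) ⊇ {B, ¬C, ¬D, ¬E, ¬F}
2. Hence ¬C ⊑ F: not entailed.

No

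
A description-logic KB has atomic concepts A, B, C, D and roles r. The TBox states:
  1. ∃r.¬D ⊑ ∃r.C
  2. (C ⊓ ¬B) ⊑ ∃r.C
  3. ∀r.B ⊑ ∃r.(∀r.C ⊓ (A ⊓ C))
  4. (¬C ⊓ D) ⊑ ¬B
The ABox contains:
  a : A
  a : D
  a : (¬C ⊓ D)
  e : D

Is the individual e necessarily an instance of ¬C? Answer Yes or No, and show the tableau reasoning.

No

1. e : ¬C?  L(e) = {D} ∪ {C}
   open: L(e) ⊇ {B, C, D, ∀r.D, ∃r.¬B} (+ ∃-successors) — e ∉ ¬C possible
2. Hence e : ¬C: not entailed.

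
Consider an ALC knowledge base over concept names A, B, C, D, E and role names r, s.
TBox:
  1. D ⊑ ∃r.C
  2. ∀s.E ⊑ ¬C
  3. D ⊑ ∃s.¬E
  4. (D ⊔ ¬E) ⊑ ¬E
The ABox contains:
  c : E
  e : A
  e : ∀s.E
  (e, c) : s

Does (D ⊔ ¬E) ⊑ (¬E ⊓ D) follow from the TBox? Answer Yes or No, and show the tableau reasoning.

No

1. (D ⊔ ¬E) ⊑ (¬E ⊓ D)  ⇔  ((D ⊔ ¬E) ⊓ (E ⊔ ¬D)) unsat w.r.t. T
   apply at x₀: (D ⊔ ¬E)⊑¬E
   open: L(x₀) ⊇ {¬D, ¬E, ∃s.¬E} (+ ∃-successors)
2. Hence (D ⊔ ¬E) ⊑ (¬E ⊓ D): not entailed.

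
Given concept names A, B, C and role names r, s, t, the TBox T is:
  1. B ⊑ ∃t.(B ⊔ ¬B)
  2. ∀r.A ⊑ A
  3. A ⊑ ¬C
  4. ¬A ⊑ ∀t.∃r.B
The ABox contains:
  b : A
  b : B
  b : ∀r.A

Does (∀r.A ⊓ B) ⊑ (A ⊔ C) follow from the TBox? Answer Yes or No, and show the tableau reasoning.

Yes

1. (∀r.A ⊓ B) ⊑ (A ⊔ C)  ⇔  ((∀r.A ⊓ B) ⊓ (¬A ⊓ ¬C)) unsat w.r.t. T
   all branches close; clash {A, ¬A} at x₀
2. Hence (∀r.A ⊓ B) ⊑ (A ⊔ C): entailed.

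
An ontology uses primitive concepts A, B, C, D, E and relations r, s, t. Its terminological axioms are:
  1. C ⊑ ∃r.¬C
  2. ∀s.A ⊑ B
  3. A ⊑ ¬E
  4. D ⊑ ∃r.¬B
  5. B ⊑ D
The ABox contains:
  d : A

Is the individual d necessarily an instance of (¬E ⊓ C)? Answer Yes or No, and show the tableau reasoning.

1. d : (¬E ⊓ C)?  L(d) = {A} ∪ {(E ⊔ ¬C)}
   apply at d: A⊑¬E
   open: L(d) ⊇ {A, ¬B, ¬C, ¬D, ¬E, …} (+ ∃-successors) — d ∉ (¬E ⊓ C) possible
2. Hence d : (¬E ⊓ C): not entailed.

No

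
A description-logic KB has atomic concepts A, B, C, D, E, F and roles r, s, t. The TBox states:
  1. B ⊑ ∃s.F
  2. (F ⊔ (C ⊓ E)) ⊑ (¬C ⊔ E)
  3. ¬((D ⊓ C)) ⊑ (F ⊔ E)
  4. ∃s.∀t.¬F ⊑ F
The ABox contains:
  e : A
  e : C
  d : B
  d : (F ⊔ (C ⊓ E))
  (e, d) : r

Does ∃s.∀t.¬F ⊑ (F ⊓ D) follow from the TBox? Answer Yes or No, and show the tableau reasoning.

No

1. ∃s.∀t.¬F ⊑ (F ⊓ D)  ⇔  (∃s.∀t.¬F ⊓ (¬F ⊔ ¬D)) unsat w.r.t. T
   apply at x₀: ∃s.∀t.¬F⊑F
   open: L(x₀) ⊇ {F, ¬B, ¬C, ¬D, ∃s.∀t.¬F} (+ ∃-successors)
2. Hence ∃s.∀t.¬F ⊑ (F ⊓ D): not entailed.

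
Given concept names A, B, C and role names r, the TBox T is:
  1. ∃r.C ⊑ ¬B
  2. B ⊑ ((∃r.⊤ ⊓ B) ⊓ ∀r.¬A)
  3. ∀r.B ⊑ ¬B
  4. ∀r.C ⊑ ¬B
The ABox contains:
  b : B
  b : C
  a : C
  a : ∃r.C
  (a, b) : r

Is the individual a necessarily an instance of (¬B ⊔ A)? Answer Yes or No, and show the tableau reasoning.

Yes

1. a : (¬B ⊔ A)?  L(a) = {C, ∃r.C} ∪ {(B ⊓ ¬A)}
   clash {B, ¬B} at a — a ∈ (¬B ⊔ A)
2. Hence a : (¬B ⊔ A): entailed.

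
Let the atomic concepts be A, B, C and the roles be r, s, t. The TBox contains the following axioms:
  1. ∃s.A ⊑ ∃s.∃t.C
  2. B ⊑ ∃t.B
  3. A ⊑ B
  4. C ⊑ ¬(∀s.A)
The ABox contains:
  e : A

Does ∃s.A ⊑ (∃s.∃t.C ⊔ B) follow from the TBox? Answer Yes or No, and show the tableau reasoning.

1. ∃s.A ⊑ (∃s.∃t.C ⊔ B)  ⇔  (∃s.A ⊓ (∀s.∀t.¬C ⊓ ¬B)) unsat w.r.t. T
   all branches close; clash {B, ¬B} at x₀
2. Hence ∃s.A ⊑ (∃s.∃t.C ⊔ B): entailed.

Yes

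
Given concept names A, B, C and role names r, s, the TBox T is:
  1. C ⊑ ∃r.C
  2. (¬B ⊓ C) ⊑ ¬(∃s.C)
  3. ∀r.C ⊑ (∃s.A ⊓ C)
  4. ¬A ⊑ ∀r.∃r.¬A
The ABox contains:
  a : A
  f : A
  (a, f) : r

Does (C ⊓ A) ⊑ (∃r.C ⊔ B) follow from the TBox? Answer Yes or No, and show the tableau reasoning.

Yes

1. (C ⊓ A) ⊑ (∃r.C ⊔ B)  ⇔  ((C ⊓ A) ⊓ (∀r.¬C ⊓ ¬B)) unsat w.r.t. T
   all branches close; clash {C, ¬C} at an ∃-successor
2. Hence (C ⊓ A) ⊑ (∃r.C ⊔ B): entailed.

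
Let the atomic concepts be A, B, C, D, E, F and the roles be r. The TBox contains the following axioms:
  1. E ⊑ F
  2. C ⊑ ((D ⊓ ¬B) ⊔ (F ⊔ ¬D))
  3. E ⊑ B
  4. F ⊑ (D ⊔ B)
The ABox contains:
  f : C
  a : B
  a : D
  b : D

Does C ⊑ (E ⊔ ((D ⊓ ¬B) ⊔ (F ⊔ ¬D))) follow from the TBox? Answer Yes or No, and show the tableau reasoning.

Yes

1. C ⊑ (E ⊔ ((D ⊓ ¬B) ⊔ (F ⊔ ¬D)))  ⇔  (C ⊓ (¬E ⊓ ((¬D ⊔ B) ⊓ (¬F ⊓ D)))) unsat w.r.t. T
   all branches close; clash {D, ¬D} at x₀
2. Hence C ⊑ (E ⊔ ((D ⊓ ¬B) ⊔ (F ⊔ ¬D))): entailed.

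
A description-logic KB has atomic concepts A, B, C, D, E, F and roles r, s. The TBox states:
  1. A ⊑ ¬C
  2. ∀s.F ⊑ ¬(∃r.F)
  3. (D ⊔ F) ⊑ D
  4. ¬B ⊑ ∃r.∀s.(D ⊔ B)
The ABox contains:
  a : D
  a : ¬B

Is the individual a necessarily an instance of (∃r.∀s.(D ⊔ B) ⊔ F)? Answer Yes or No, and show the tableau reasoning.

Yes

1. a : (∃r.∀s.(D ⊔ B) ⊔ F)?  L(a) = {D, ¬B} ∪ {(∀r.∃s.(¬D ⊓ ¬B) ⊓ ¬F)}
   clash {B, ¬B} at an ∃-successor — a ∈ (∃r.∀s.(D ⊔ B) ⊔ F)
2. Hence a : (∃r.∀s.(D ⊔ B) ⊔ F): entailed.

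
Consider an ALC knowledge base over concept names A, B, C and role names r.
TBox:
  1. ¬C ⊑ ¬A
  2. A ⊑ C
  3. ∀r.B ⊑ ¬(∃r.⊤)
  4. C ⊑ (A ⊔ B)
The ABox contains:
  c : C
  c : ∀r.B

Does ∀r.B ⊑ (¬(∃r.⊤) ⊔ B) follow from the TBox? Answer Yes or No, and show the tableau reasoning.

Yes

1. ∀r.B ⊑ (¬(∃r.⊤) ⊔ B)  ⇔  (∀r.B ⊓ (∃r.⊤ ⊓ ¬B)) unsat w.r.t. T
   all branches close; clash {B, ¬B} at x₀
2. Hence ∀r.B ⊑ (¬(∃r.⊤) ⊔ B): entailed.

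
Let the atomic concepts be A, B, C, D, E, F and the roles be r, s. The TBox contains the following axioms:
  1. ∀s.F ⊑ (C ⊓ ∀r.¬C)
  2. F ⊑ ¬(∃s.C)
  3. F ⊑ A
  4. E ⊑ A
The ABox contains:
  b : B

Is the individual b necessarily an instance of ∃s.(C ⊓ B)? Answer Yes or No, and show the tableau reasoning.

No

1. b : ∃s.(C ⊓ B)?  L(b) = {B} ∪ {∀s.(¬C ⊔ ¬B)}
   open: L(b) ⊇ {B, ¬E, ¬F, ∀s.(¬C ⊔ ¬B), ∃s.¬F} (+ ∃-successors) — b ∉ ∃s.(C ⊓ B) possible
2. Hence b : ∃s.(C ⊓ B): not entailed.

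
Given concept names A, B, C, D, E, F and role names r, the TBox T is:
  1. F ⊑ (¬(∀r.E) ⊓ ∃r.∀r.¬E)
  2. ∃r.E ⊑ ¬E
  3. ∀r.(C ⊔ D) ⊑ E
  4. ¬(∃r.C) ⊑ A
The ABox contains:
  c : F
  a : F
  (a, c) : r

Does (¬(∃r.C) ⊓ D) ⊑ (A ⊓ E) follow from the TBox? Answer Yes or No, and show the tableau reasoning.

1. (¬(∃r.C) ⊓ D) ⊑ (A ⊓ E)  ⇔  ((∀r.¬C ⊓ D) ⊓ (¬A ⊔ ¬E)) unsat w.r.t. T
   apply at x₀: ¬(∃r.C)⊑A
   open: L(x₀) ⊇ {A, D, ¬E, ¬F, ∀r.¬C, …} (+ ∃-successors)
2. Hence (¬(∃r.C) ⊓ D) ⊑ (A ⊓ E): not entailed.

No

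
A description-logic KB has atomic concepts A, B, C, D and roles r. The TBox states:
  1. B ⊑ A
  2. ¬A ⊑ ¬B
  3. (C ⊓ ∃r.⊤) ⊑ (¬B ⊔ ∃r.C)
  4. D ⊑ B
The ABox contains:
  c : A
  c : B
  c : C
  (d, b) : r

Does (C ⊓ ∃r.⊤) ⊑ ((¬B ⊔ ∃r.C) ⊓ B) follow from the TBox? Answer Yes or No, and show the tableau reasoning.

No

1. (C ⊓ ∃r.⊤) ⊑ ((¬B ⊔ ∃r.C) ⊓ B)  ⇔  ((C ⊓ ∃r.⊤) ⊓ ((B ⊓ ∀r.¬C) ⊔ ¬B)) unsat w.r.t. T
   apply at x₀: (C ⊓ ∃r.⊤)⊑(¬B ⊔ ∃r.C)
   open: L(x₀) ⊇ {A, C, ¬B, ¬D, ∃r.⊤} (+ ∃-successors)
2. Hence (C ⊓ ∃r.⊤) ⊑ ((¬B ⊔ ∃r.C) ⊓ B): not entailed.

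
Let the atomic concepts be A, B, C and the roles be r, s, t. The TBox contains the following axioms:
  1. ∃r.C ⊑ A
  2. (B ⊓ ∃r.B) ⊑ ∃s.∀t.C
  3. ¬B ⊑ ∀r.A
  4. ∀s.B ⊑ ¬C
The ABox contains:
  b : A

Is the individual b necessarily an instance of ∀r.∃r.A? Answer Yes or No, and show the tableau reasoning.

No

1. b : ∀r.∃r.A?  L(b) = {A} ∪ {∃r.∀r.¬A}
   open: L(b) ⊇ {A, B, ∀r.¬B, ∃r.∀r.¬A, ∃s.¬B} (+ ∃-successors) — b ∉ ∀r.∃r.A possible
2. Hence b : ∀r.∃r.A: not entailed.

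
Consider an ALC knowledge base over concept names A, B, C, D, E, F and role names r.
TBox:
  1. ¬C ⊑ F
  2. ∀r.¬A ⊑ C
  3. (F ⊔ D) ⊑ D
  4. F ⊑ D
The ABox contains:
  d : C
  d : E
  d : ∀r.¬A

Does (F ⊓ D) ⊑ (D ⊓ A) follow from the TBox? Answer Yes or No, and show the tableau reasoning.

1. (F ⊓ D) ⊑ (D ⊓ A)  ⇔  ((F ⊓ D) ⊓ (¬D ⊔ ¬A)) unsat w.r.t. T
   open: L(x₀) ⊇ {D, F, ¬A, ∃r.A} (+ ∃-successors)
2. Hence (F ⊓ D) ⊑ (D ⊓ A): not entailed.

No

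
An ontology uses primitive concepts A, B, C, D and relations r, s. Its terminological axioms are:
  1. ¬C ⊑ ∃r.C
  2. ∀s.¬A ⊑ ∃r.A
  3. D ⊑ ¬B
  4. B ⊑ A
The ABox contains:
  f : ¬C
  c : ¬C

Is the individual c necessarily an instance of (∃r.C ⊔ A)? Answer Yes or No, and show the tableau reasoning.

Yes

1. c : (∃r.C ⊔ A)?  L(c) = {¬C} ∪ {(∀r.¬C ⊓ ¬A)}
   clash {A, ¬A} at c — c ∈ (∃r.C ⊔ A)
2. Hence c : (∃r.C ⊔ A): entailed.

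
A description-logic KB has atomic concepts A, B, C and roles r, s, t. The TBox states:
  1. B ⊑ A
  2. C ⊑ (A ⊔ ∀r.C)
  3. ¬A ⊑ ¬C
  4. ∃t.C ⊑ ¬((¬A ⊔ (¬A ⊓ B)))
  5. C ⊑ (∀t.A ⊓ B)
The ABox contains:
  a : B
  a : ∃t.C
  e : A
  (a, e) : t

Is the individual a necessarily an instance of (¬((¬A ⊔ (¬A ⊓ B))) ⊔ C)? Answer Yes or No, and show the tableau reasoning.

1. a : (¬((¬A ⊔ (¬A ⊓ B))) ⊔ C)?  L(a) = {B, ∃t.C} ∪ {((¬A ⊔ (¬A ⊓ B)) ⊓ ¬C)}
   clash {A, ¬A} at a — a ∈ (¬((¬A ⊔ (¬A ⊓ B))) ⊔ C)
2. Hence a : (¬((¬A ⊔ (¬A ⊓ B))) ⊔ C): entailed.

Yes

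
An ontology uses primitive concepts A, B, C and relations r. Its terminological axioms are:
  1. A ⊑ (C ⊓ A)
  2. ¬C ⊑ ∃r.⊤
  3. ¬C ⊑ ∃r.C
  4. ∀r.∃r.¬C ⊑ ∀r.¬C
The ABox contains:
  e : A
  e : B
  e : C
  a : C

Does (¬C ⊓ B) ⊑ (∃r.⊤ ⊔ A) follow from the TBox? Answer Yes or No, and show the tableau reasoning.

Yes

1. (¬C ⊓ B) ⊑ (∃r.⊤ ⊔ A)  ⇔  ((¬C ⊓ B) ⊓ (∀r.⊥ ⊓ ¬A)) unsat w.r.t. T
   all branches close; clash ⊥ at an ∃-successor
2. Hence (¬C ⊓ B) ⊑ (∃r.⊤ ⊔ A): entailed.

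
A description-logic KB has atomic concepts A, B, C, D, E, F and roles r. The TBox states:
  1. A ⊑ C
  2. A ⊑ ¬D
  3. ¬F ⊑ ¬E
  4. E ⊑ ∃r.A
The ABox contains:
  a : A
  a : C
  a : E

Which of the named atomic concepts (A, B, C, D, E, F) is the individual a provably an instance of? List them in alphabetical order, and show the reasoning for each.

{A, C, E, F}

1. a : A?  L(a) = {A, C, E} ∪ {¬A}
   clash {A, ¬A} at a — a ∈ A
2. a : B?  L(a) = {A, C, E} ∪ {¬B}
   apply at a: A⊑¬D; E⊑∃r.A
   open: L(a) ⊇ {A, C, E, F, ¬B, …} (+ ∃-successors) — a ∉ B possible
3. a : C?  L(a) = {A, C, E} ∪ {¬C}
   clash {C, ¬C} at a — a ∈ C
4. a : D?  L(a) = {A, C, E} ∪ {¬D}
   apply at a: E⊑∃r.A
   open: L(a) ⊇ {A, C, E, F, ¬D, …} (+ ∃-successors) — a ∉ D possible
5. a : E?  L(a) = {A, C, E} ∪ {¬E}
   clash {E, ¬E} at a — a ∈ E
6. a : F?  L(a) = {A, C, E} ∪ {¬F}
   clash {E, ¬E} at a — a ∈ F
7. Entailed for a: {A, C, E, F}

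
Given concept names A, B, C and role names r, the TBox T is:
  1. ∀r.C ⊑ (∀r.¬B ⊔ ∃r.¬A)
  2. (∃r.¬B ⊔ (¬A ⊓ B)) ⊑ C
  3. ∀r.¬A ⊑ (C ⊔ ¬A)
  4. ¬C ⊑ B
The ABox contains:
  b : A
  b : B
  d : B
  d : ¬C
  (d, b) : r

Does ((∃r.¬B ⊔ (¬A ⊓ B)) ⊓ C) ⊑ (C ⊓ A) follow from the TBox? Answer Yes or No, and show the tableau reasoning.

1. ((∃r.¬B ⊔ (¬A ⊓ B)) ⊓ C) ⊑ (C ⊓ A)  ⇔  (((∃r.¬B ⊔ (¬A ⊓ B)) ⊓ C) ⊓ (¬C ⊔ ¬A)) unsat w.r.t. T
   open: L(x₀) ⊇ {C, ¬A, ∃r.A, ∃r.¬B, ∃r.¬C} (+ ∃-successors)
2. Hence ((∃r.¬B ⊔ (¬A ⊓ B)) ⊓ C) ⊑ (C ⊓ A): not entailed.

No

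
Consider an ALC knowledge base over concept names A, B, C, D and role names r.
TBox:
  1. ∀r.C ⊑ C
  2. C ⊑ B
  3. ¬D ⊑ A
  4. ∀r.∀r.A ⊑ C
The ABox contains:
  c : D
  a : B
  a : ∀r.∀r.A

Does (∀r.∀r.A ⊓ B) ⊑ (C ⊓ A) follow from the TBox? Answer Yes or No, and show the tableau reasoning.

1. (∀r.∀r.A ⊓ B) ⊑ (C ⊓ A)  ⇔  ((∀r.∀r.A ⊓ B) ⊓ (¬C ⊔ ¬A)) unsat w.r.t. T
   apply at x₀: ∀r.∀r.A⊑C
   open: L(x₀) ⊇ {B, C, D, ¬A, ∀r.∀r.A, …} (+ ∃-successors)
2. Hence (∀r.∀r.A ⊓ B) ⊑ (C ⊓ A): not entailed.

No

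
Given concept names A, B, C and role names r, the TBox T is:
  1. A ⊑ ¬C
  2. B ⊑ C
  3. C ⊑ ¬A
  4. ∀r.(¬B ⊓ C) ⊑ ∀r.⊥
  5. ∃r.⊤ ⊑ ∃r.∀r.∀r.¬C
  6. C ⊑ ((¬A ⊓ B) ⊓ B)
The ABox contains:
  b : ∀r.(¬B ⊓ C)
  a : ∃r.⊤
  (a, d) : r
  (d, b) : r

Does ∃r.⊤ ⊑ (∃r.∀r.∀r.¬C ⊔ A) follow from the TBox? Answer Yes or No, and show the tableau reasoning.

Yes

1. ∃r.⊤ ⊑ (∃r.∀r.∀r.¬C ⊔ A)  ⇔  (∃r.⊤ ⊓ (∀r.∃r.∃r.C ⊓ ¬A)) unsat w.r.t. T
   all branches close; clash ⊥ at an ∃-successor
2. Hence ∃r.⊤ ⊑ (∃r.∀r.∀r.¬C ⊔ A): entailed.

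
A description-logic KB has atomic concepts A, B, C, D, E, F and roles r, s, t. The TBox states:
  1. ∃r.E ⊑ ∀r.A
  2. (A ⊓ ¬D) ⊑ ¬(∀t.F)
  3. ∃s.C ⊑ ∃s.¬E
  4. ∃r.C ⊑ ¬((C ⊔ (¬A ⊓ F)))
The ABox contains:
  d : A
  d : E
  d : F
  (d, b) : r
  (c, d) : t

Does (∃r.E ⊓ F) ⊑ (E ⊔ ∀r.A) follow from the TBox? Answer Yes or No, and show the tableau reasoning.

1. (∃r.E ⊓ F) ⊑ (E ⊔ ∀r.A)  ⇔  ((∃r.E ⊓ F) ⊓ (¬E ⊓ ∃r.¬A)) unsat w.r.t. T
   all branches close; clash {F, ¬F} at x₀
2. Hence (∃r.E ⊓ F) ⊑ (E ⊔ ∀r.A): entailed.

Yes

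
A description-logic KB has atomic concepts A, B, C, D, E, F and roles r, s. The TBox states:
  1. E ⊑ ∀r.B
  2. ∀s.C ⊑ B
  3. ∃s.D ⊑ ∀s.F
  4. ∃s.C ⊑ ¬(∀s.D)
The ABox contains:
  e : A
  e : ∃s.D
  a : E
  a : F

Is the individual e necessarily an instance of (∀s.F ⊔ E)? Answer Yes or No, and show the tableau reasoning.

Yes

1. e : (∀s.F ⊔ E)?  L(e) = {A, ∃s.D} ∪ {(∃s.¬F ⊓ ¬E)}
   clash {F, ¬F} at an ∃-successor — e ∈ (∀s.F ⊔ E)
2. Hence e : (∀s.F ⊔ E): entailed.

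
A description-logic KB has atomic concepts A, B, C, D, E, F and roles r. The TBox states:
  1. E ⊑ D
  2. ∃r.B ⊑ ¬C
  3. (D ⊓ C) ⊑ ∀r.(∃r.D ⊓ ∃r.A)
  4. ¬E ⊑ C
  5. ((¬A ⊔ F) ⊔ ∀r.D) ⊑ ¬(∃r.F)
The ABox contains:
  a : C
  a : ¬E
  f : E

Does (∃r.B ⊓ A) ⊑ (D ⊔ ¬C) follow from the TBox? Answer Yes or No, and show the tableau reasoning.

Yes

1. (∃r.B ⊓ A) ⊑ (D ⊔ ¬C)  ⇔  ((∃r.B ⊓ A) ⊓ (¬D ⊓ C)) unsat w.r.t. T
   all branches close; clash {D, ¬D} at x₀
2. Hence (∃r.B ⊓ A) ⊑ (D ⊔ ¬C): entailed.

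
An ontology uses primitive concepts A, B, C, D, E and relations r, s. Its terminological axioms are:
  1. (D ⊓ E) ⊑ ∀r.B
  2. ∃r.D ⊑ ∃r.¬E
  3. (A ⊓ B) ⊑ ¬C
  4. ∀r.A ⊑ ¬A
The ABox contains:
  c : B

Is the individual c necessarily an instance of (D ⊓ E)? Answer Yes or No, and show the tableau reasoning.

No

1. c : (D ⊓ E)?  L(c) = {B} ∪ {(¬D ⊔ ¬E)}
   open: L(c) ⊇ {B, ¬A, ¬D, ∀r.¬D} — c ∉ (D ⊓ E) possible
2. Hence c : (D ⊓ E): not entailed.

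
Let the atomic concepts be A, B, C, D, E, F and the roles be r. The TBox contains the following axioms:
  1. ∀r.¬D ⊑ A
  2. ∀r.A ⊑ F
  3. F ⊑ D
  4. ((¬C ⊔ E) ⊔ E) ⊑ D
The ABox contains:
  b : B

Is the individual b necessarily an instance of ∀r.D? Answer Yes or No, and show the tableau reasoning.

No

1. b : ∀r.D?  L(b) = {B} ∪ {∃r.¬D}
   open: L(b) ⊇ {B, C, ¬E, ¬F, ∃r.D, …} (+ ∃-successors) — b ∉ ∀r.D possible
2. Hence b : ∀r.D: not entailed.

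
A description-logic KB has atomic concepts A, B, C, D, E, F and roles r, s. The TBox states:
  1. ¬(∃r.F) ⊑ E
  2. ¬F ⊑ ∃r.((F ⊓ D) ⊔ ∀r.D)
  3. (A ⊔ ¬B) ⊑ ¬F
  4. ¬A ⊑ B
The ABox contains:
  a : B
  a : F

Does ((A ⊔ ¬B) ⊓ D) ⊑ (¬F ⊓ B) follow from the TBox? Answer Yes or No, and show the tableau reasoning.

No

1. ((A ⊔ ¬B) ⊓ D) ⊑ (¬F ⊓ B)  ⇔  (((A ⊔ ¬B) ⊓ D) ⊓ (F ⊔ ¬B)) unsat w.r.t. T
   apply at x₀: (A ⊔ ¬B)⊑¬F
   open: L(x₀) ⊇ {A, D, ¬B, ¬F, ∃r.((F ⊓ D) ⊔ ∀r.D), …} (+ ∃-successors)
2. Hence ((A ⊔ ¬B) ⊓ D) ⊑ (¬F ⊓ B): not entailed.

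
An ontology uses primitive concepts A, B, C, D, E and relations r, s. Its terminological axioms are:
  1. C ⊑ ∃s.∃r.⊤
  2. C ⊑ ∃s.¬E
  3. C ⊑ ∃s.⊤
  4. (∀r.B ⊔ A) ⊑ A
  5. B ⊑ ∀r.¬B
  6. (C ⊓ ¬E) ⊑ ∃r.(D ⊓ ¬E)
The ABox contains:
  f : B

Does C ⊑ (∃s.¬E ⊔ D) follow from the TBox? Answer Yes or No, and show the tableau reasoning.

Yes

1. C ⊑ (∃s.¬E ⊔ D)  ⇔  (C ⊓ (∀s.E ⊓ ¬D)) unsat w.r.t. T
   all branches close; clash {E, ¬E} at an ∃-successor
2. Hence C ⊑ (∃s.¬E ⊔ D): entailed.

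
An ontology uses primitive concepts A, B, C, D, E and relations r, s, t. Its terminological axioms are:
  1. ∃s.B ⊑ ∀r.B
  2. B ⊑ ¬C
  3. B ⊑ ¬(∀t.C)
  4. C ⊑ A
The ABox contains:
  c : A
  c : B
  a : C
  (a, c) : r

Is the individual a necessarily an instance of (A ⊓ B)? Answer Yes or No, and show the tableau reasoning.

1. a : (A ⊓ B)?  L(a) = {C} ∪ {(¬A ⊔ ¬B)}
   apply at a: C⊑A
   open: L(a) ⊇ {A, C, ¬B, ∀s.¬B} — a ∉ (A ⊓ B) possible
2. Hence a : (A ⊓ B): not entailed.

No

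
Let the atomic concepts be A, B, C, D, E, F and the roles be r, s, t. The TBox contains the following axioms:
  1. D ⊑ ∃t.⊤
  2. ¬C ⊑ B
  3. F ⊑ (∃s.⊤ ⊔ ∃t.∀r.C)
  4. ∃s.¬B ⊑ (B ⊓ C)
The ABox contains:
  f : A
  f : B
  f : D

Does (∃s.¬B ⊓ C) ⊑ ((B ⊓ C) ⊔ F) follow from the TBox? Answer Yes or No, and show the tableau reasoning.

Yes

1. (∃s.¬B ⊓ C) ⊑ ((B ⊓ C) ⊔ F)  ⇔  ((∃s.¬B ⊓ C) ⊓ ((¬B ⊔ ¬C) ⊓ ¬F)) unsat w.r.t. T
   all branches close; clash {C, ¬C} at x₀
2. Hence (∃s.¬B ⊓ C) ⊑ ((B ⊓ C) ⊔ F): entailed.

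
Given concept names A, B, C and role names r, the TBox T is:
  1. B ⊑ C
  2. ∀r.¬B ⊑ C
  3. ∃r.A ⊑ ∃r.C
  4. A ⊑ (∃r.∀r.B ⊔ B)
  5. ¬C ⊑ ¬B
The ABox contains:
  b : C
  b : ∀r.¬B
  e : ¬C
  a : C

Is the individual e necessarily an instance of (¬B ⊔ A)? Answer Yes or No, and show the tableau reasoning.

1. e : (¬B ⊔ A)?  L(e) = {¬C} ∪ {(B ⊓ ¬A)}
   clash {B, ¬B} at e — e ∈ (¬B ⊔ A)
2. Hence e : (¬B ⊔ A): entailed.

Yes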